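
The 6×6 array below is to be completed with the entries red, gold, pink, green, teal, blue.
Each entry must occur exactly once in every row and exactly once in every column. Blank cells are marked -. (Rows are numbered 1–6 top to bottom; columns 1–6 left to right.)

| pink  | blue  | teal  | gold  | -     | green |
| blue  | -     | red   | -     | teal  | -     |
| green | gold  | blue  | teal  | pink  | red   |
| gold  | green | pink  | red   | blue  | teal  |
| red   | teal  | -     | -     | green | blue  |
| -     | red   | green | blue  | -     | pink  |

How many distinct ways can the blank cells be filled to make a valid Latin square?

Row 1, column 5: eliminating its row and column leaves {red}.
Row 2, column 2: eliminating its row and column leaves {pink}.
Row 2, column 4: eliminating its row and column leaves {pink, green}.
Row 2, column 6: eliminating its row and column leaves {gold}.
Row 5, column 3: eliminating its row and column leaves {gold}.
Row 5, column 4: eliminating its row and column leaves {pink}.
Row 6, column 1: eliminating its row and column leaves {teal}.
Row 6, column 5: eliminating its row and column leaves {gold}.
Only one assignment across all blanks avoids any row or column repeat, giving 1 completion.

1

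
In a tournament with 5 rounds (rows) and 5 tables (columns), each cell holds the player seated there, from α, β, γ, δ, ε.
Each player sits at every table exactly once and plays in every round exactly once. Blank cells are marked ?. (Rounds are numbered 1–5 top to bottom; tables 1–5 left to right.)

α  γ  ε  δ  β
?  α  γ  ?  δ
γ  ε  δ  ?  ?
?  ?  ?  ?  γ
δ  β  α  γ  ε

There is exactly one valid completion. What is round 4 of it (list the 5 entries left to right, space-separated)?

Round 4, table 2: round 4 has {γ} and table 2 has {α, β, γ, ε}, leaving only δ.
Round 4, table 3: round 4 has {γ, δ} and table 3 has {α, γ, δ, ε}, leaving only β.
Round 4, table 1: round 4 has {β, γ, δ} and table 1 has {α, γ, δ}, leaving only ε.
Round 4, table 4: round 4 has {β, γ, δ, ε} and table 4 has {γ, δ}, leaving only α.
So round 4 reads: ε δ β α γ.

ε δ β α γ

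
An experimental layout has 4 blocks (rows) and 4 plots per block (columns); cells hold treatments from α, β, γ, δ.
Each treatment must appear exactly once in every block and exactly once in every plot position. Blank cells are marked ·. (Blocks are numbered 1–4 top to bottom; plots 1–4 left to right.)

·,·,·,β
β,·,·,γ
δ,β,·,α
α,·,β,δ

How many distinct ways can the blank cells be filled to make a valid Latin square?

Block 1, plot 1: eliminating its block and plot leaves {γ}.
Block 1, plot 2: eliminating its block and plot leaves {α, γ, δ}.
Block 1, plot 3: eliminating its block and plot leaves {α, γ, δ}.
Block 2, plot 2: eliminating its block and plot leaves {α, δ}.
Block 2, plot 3: eliminating its block and plot leaves {α, δ}.
Block 3, plot 3: eliminating its block and plot leaves {γ}.
Block 4, plot 2: eliminating its block and plot leaves {γ}.
Enumerating the assignments across these blanks that avoid any block or plot repeat gives 2 completions.

2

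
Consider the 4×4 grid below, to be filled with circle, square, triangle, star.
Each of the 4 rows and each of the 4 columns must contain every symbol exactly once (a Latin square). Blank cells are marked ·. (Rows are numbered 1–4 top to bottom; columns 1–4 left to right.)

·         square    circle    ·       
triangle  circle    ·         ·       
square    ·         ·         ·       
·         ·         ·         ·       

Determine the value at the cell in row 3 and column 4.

circle

Row 1, column 1: row 1 has {circle, square} and column 1 has {square, triangle}, leaving only star.
Row 1, column 4: row 1 has {circle, square, star} and column 4 has {}, leaving only triangle.
Row 4, column 1: row 4 has {} and column 1 has {square, triangle, star}, leaving only circle.
Row 3, column 4 is narrowed to {circle, star}.
If it were star, then row 4, column 4 would be left with no valid symbol.
So row 3, column 4 must be circle.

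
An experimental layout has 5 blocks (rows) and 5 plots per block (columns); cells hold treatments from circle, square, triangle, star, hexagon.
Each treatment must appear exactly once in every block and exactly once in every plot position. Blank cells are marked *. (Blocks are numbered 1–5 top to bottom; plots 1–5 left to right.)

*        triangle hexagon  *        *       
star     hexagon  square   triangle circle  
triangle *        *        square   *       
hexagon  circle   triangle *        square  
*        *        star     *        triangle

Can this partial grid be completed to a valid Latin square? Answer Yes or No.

No block or plot among the givens repeats a symbol, and propagating forced cells runs into no contradiction.
One valid completion exists (for instance, square triangle hexagon circle star / star hexagon square triangle circle / triangle star circle square hexagon / hexagon circle triangle star square / circle square star hexagon triangle).

Yes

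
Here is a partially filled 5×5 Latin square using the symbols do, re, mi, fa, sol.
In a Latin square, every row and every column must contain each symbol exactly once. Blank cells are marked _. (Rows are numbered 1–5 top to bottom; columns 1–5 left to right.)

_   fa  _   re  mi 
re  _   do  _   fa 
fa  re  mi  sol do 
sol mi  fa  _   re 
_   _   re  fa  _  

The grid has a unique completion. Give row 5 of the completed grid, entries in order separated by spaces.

Row 5, column 5: row 5 has {re, fa} and column 5 has {do, re, mi, fa}, leaving only sol.
Row 5, column 2: row 5 has {re, fa, sol} and column 2 has {re, mi, fa}, leaving only do.
Row 5, column 1: row 5 has {do, re, fa, sol} and column 1 has {re, fa, sol}, leaving only mi.
So row 5 reads: mi do re fa sol.

mi do re fa sol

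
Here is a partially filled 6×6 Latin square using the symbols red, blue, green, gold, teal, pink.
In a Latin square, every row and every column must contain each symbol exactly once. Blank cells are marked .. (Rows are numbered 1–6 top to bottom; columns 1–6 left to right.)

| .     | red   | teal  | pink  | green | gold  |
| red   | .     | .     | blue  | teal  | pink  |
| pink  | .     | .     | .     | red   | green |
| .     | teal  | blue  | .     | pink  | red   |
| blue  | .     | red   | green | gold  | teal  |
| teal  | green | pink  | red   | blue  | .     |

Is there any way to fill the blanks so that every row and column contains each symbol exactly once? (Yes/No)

No

Row 1, column 1: row 1 together with column 1 already contain {red, blue, green, gold, teal, pink} — every symbol — so nothing can go there. The grid has no valid completion.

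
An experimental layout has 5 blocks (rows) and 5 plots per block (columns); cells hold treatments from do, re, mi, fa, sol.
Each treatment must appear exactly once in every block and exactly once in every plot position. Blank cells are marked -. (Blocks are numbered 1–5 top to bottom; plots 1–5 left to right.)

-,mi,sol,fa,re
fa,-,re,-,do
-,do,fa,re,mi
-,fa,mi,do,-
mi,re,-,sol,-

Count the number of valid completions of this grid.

1

Block 1, plot 1: eliminating its block and plot leaves {do}.
Block 2, plot 2: eliminating its block and plot leaves {sol}.
Block 2, plot 4: eliminating its block and plot leaves {mi}.
Block 3, plot 1: eliminating its block and plot leaves {sol}.
Block 4, plot 1: eliminating its block and plot leaves {re, sol}.
Block 4, plot 5: eliminating its block and plot leaves {sol}.
Block 5, plot 3: eliminating its block and plot leaves {do}.
Block 5, plot 5: eliminating its block and plot leaves {fa}.
Only one assignment across all blanks avoids any block or plot repeat, giving 1 completion.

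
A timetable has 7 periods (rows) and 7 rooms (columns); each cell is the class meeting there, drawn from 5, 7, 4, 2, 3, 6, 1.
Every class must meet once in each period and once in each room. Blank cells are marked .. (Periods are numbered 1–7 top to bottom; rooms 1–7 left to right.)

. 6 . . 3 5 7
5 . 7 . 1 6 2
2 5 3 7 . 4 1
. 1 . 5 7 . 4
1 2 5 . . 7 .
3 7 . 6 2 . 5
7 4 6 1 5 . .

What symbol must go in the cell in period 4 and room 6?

3

Period 1, room 1: period 1 has {5, 7, 3, 6} and room 1 has {5, 7, 2, 3, 1}, leaving only 4.
Period 1, room 4: period 1 has {5, 7, 4, 3, 6} and room 4 has {5, 7, 6, 1}, leaving only 2.
Period 1, room 3: period 1 has {5, 7, 4, 2, 3, 6} and room 3 has {5, 7, 3, 6}, leaving only 1.
Period 2, room 2: period 2 has {5, 7, 2, 6, 1} and room 2 has {5, 7, 4, 2, 6, 1}, leaving only 3.
Period 2, room 4: period 2 has {5, 7, 2, 3, 6, 1} and room 4 has {5, 7, 2, 6, 1}, leaving only 4.
Period 3, room 5: period 3 has {5, 7, 4, 2, 3, 1} and room 5 has {5, 7, 2, 3, 1}, leaving only 6.
Period 4, room 1: period 4 has {5, 7, 4, 1} and room 1 has {5, 7, 4, 2, 3, 1}, leaving only 6.
Period 4, room 3: period 4 has {5, 7, 4, 6, 1} and room 3 has {5, 7, 3, 6, 1}, leaving only 2.
Period 4 already has {5, 7, 4, 2, 6, 1} and room 6 already has {5, 7, 4, 6}, so period 4, room 6 must be 3.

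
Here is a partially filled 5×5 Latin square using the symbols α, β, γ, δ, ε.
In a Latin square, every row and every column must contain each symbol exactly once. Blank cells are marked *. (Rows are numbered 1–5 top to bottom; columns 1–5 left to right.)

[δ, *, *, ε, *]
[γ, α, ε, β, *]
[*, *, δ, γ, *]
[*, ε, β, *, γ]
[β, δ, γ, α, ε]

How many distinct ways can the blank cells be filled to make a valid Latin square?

Row 1, column 2: eliminating its row and column leaves {β, γ}.
Row 1, column 3: eliminating its row and column leaves {α}.
Row 1, column 5: eliminating its row and column leaves {α, β}.
Row 2, column 5: eliminating its row and column leaves {δ}.
Row 3, column 1: eliminating its row and column leaves {α, ε}.
Row 3, column 2: eliminating its row and column leaves {β}.
Row 3, column 5: eliminating its row and column leaves {α, β}.
Row 4, column 1: eliminating its row and column leaves {α}.
Row 4, column 4: eliminating its row and column leaves {δ}.
Only one assignment across all blanks avoids any row or column repeat, giving 1 completion.

1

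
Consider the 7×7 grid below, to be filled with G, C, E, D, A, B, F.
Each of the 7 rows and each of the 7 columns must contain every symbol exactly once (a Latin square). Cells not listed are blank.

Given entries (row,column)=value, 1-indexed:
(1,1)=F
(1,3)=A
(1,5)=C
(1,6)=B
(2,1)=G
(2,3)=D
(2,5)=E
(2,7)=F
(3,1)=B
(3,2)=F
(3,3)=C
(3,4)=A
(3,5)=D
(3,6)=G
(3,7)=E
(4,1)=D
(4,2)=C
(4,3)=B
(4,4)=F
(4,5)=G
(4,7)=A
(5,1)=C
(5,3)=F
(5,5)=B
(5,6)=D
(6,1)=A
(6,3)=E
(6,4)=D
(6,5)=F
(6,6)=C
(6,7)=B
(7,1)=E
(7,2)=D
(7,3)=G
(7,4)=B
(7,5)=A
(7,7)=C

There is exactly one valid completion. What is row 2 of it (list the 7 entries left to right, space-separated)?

Row 2, column 4: row 2 has {G, E, D, F} and column 4 has {D, A, B, F}, leaving only C.
Row 2, column 6: row 2 has {G, C, E, D, F} and column 6 has {G, C, D, B}, leaving only A.
Row 2, column 2: row 2 has {G, C, E, D, A, F} and column 2 has {C, D, F}, leaving only B.
So row 2 reads: G B D C E A F.

G B D C E A F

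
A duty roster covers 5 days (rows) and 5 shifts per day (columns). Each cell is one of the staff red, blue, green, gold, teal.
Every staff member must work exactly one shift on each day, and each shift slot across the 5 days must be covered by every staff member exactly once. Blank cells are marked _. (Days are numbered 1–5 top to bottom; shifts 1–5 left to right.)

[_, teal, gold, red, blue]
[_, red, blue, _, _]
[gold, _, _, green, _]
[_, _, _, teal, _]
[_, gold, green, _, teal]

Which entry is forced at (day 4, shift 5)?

Day 1, shift 1: day 1 has {red, blue, gold, teal} and shift 1 has {gold}, leaving only green.
Day 2, shift 1: day 2 has {red, blue} and shift 1 has {green, gold}, leaving only teal.
Day 2, shift 4: day 2 has {red, blue, teal} and shift 4 has {red, green, teal}, leaving only gold.
Day 2, shift 5: day 2 has {red, blue, gold, teal} and shift 5 has {blue, teal}, leaving only green.
Day 3, shift 2: day 3 has {green, gold} and shift 2 has {red, gold, teal}, leaving only blue.
Day 3, shift 5: day 3 has {blue, green, gold} and shift 5 has {blue, green, teal}, leaving only red.
Day 4 already has {teal} and shift 5 already has {red, blue, green, teal}, so day 4, shift 5 must be gold.

gold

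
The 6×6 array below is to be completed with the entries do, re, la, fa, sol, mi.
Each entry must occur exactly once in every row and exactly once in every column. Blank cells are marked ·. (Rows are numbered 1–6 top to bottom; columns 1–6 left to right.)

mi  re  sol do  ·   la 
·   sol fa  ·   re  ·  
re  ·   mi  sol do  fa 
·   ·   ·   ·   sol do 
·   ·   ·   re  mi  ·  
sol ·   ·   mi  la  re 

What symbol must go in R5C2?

do

Row 1, column 5: row 1 has {do, re, la, sol, mi} and column 5 has {do, re, la, sol, mi}, leaving only fa.
Row 2, column 4: row 2 has {re, fa, sol} and column 4 has {do, re, sol, mi}, leaving only la.
Row 2, column 1: row 2 has {re, la, fa, sol} and column 1 has {re, sol, mi}, leaving only do.
Row 2, column 6: row 2 has {do, re, la, fa, sol} and column 6 has {do, re, la, fa}, leaving only mi.
Row 3, column 2: row 3 has {do, re, fa, sol, mi} and column 2 has {re, sol}, leaving only la.
Row 4, column 4: row 4 has {do, sol} and column 4 has {do, re, la, sol, mi}, leaving only fa.
Row 4, column 1: row 4 has {do, fa, sol} and column 1 has {do, re, sol, mi}, leaving only la.
Row 4, column 2: row 4 has {do, la, fa, sol} and column 2 has {re, la, sol}, leaving only mi.
Row 4, column 3: row 4 has {do, la, fa, sol, mi} and column 3 has {fa, sol, mi}, leaving only re.
Row 5, column 1: row 5 has {re, mi} and column 1 has {do, re, la, sol, mi}, leaving only fa.
Row 5 already has {re, fa, mi} and column 2 already has {re, la, sol, mi}, so row 5, column 2 must be do.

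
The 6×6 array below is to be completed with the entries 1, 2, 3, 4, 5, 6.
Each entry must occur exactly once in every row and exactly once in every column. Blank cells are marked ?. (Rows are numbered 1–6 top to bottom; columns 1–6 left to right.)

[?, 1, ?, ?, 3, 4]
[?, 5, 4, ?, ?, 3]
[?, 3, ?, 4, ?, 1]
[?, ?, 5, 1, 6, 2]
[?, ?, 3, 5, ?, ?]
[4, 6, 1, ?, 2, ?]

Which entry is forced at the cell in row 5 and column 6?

Row 5 already has {3, 5} and column 6 already has {1, 2, 3, 4}, so row 5, column 6 must be 6.

6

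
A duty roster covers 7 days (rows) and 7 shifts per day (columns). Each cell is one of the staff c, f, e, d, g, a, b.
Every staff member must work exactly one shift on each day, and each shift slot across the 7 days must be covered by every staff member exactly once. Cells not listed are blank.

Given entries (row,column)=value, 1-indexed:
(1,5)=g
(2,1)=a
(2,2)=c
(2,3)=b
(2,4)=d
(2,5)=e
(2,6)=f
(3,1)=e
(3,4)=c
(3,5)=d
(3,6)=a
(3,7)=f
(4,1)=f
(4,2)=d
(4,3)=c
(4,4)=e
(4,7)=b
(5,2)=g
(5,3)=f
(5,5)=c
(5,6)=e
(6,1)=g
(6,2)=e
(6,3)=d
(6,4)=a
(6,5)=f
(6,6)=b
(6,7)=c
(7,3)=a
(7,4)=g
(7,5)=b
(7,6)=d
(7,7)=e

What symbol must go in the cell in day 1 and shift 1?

b

Day 1, shift 3: day 1 has {g} and shift 3 has {c, f, d, a, b}, leaving only e.
Day 1, shift 6: day 1 has {e, g} and shift 6 has {f, e, d, a, b}, leaving only c.
Day 2, shift 7: day 2 has {c, f, e, d, a, b} and shift 7 has {c, f, e, b}, leaving only g.
Day 3, shift 2: day 3 has {c, f, e, d, a} and shift 2 has {c, e, d, g}, leaving only b.
Day 3, shift 3: day 3 has {c, f, e, d, a, b} and shift 3 has {c, f, e, d, a, b}, leaving only g.
Day 4, shift 5: day 4 has {c, f, e, d, b} and shift 5 has {c, f, e, d, g, b}, leaving only a.
Day 4, shift 6: day 4 has {c, f, e, d, a, b} and shift 6 has {c, f, e, d, a, b}, leaving only g.
Day 5, shift 4: day 5 has {c, f, e, g} and shift 4 has {c, e, d, g, a}, leaving only b.
Day 1, shift 4: day 1 has {c, e, g} and shift 4 has {c, e, d, g, a, b}, leaving only f.
Day 1, shift 2: day 1 has {c, f, e, g} and shift 2 has {c, e, d, g, b}, leaving only a.
Day 1, shift 7: day 1 has {c, f, e, g, a} and shift 7 has {c, f, e, g, b}, leaving only d.
Day 1 already has {c, f, e, d, g, a} and shift 1 already has {f, e, g, a}, so day 1, shift 1 must be b.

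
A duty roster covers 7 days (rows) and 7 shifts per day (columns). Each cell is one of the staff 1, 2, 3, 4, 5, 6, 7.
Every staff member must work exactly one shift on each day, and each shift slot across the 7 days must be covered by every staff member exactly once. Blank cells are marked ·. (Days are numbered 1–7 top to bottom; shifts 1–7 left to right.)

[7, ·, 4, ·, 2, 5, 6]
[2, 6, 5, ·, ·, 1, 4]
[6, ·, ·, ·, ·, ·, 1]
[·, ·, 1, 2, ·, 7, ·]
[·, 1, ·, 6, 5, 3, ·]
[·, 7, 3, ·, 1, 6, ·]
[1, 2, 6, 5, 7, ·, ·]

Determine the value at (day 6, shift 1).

5

Day 1, shift 2: day 1 has {2, 4, 5, 6, 7} and shift 2 has {1, 2, 6, 7}, leaving only 3.
Day 1, shift 4: day 1 has {2, 3, 4, 5, 6, 7} and shift 4 has {2, 5, 6}, leaving only 1.
Day 2, shift 5: day 2 has {1, 2, 4, 5, 6} and shift 5 has {1, 2, 5, 7}, leaving only 3.
Day 2, shift 4: day 2 has {1, 2, 3, 4, 5, 6} and shift 4 has {1, 2, 5, 6}, leaving only 7.
Day 3, shift 5: day 3 has {1, 6} and shift 5 has {1, 2, 3, 5, 7}, leaving only 4.
Day 3, shift 2: day 3 has {1, 4, 6} and shift 2 has {1, 2, 3, 6, 7}, leaving only 5.
Day 3, shift 4: day 3 has {1, 4, 5, 6} and shift 4 has {1, 2, 5, 6, 7}, leaving only 3.
Day 3, shift 6: day 3 has {1, 3, 4, 5, 6} and shift 6 has {1, 3, 5, 6, 7}, leaving only 2.
Day 3, shift 3: day 3 has {1, 2, 3, 4, 5, 6} and shift 3 has {1, 3, 4, 5, 6}, leaving only 7.
Day 4, shift 2: day 4 has {1, 2, 7} and shift 2 has {1, 2, 3, 5, 6, 7}, leaving only 4.
Day 4, shift 5: day 4 has {1, 2, 4, 7} and shift 5 has {1, 2, 3, 4, 5, 7}, leaving only 6.
Day 5, shift 1: day 5 has {1, 3, 5, 6} and shift 1 has {1, 2, 6, 7}, leaving only 4.
Day 6 already has {1, 3, 6, 7} and shift 1 already has {1, 2, 4, 6, 7}, so day 6, shift 1 must be 5.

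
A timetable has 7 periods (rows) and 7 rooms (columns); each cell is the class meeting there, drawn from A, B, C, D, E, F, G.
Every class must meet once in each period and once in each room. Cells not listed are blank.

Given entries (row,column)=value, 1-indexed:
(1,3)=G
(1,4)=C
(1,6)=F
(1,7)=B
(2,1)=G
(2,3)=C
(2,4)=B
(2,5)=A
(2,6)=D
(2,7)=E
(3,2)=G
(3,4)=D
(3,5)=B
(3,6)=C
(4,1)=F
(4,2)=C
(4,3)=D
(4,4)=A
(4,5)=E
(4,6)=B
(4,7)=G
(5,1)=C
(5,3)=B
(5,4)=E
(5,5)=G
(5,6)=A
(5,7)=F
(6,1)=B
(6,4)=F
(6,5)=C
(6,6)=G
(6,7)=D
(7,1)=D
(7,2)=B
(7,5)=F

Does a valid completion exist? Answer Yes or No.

No period or room among the givens repeats a symbol, and propagating forced cells runs into no contradiction.
One valid completion exists (for instance, A E G C D F B / G F C B A D E / E G F D B C A / F C D A E B G / C D B E G A F / B A E F C G D / D B A G F E C).

Yes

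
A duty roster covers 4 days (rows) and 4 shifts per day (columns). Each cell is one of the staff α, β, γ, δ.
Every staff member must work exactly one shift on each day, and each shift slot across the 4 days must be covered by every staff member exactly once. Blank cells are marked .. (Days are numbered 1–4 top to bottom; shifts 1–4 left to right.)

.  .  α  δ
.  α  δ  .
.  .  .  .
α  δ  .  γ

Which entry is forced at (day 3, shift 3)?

Day 2, shift 4: day 2 has {α, δ} and shift 4 has {γ, δ}, leaving only β.
Day 2, shift 1: day 2 has {α, β, δ} and shift 1 has {α}, leaving only γ.
Day 1, shift 1: day 1 has {α, δ} and shift 1 has {α, γ}, leaving only β.
Day 1, shift 2: day 1 has {α, β, δ} and shift 2 has {α, δ}, leaving only γ.
Day 3, shift 1: day 3 has {} and shift 1 has {α, β, γ}, leaving only δ.
Day 3, shift 2: day 3 has {δ} and shift 2 has {α, γ, δ}, leaving only β.
Day 3 already has {β, δ} and shift 3 already has {α, δ}, so day 3, shift 3 must be γ.

γ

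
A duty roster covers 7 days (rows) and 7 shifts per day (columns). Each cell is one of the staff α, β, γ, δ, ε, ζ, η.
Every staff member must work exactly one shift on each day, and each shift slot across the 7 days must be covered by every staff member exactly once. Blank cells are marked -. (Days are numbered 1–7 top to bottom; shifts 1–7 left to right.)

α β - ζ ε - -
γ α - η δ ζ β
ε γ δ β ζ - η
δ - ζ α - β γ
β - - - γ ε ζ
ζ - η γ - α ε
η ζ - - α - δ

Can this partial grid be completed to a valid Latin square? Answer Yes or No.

No

Day 1, shift 7: day 1 together with shift 7 already contain {α, β, γ, δ, ε, ζ, η} — every symbol — so nothing can go there. The grid has no valid completion.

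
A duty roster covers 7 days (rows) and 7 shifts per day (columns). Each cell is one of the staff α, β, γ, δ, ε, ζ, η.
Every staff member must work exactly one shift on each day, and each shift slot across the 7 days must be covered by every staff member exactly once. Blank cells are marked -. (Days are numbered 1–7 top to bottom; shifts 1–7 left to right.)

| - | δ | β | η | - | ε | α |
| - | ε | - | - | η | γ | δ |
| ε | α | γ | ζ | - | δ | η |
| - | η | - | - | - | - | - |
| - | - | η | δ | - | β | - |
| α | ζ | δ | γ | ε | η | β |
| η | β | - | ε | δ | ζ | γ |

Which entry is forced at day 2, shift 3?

ζ

Day 3, shift 5: day 3 has {α, γ, δ, ε, ζ, η} and shift 5 has {δ, ε, η}, leaving only β.
Day 4, shift 6: day 4 has {η} and shift 6 has {β, γ, δ, ε, ζ, η}, leaving only α.
Day 4, shift 4: day 4 has {α, η} and shift 4 has {γ, δ, ε, ζ, η}, leaving only β.
Day 2, shift 4: day 2 has {γ, δ, ε, η} and shift 4 has {β, γ, δ, ε, ζ, η}, leaving only α.
Day 2 already has {α, γ, δ, ε, η} and shift 3 already has {β, γ, δ, η}, so day 2, shift 3 must be ζ.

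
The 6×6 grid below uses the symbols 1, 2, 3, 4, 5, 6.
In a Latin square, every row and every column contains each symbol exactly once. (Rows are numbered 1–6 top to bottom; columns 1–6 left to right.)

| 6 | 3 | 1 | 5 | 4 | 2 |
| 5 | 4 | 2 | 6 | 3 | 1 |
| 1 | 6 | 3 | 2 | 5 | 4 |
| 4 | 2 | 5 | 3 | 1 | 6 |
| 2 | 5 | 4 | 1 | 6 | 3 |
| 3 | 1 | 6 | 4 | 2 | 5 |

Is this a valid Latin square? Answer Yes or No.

Yes

Each row is a permutation of the 6 symbols, and so is each column.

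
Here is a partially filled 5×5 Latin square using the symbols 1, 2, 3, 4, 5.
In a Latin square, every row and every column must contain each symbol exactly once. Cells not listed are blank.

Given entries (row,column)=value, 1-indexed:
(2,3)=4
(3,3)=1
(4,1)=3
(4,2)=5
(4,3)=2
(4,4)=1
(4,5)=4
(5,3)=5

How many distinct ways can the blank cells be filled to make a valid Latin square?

Row 1, column 1: eliminating its row and column leaves {1, 2, 4, 5}.
Row 1, column 2: eliminating its row and column leaves {1, 2, 3, 4}.
Row 1, column 3: eliminating its row and column leaves {3}.
Row 1, column 4: eliminating its row and column leaves {2, 3, 4, 5}.
Row 1, column 5: eliminating its row and column leaves {1, 2, 3, 5}.
Row 2, column 1: eliminating its row and column leaves {1, 2, 5}.
Row 2, column 2: eliminating its row and column leaves {1, 2, 3}.
Row 2, column 4: eliminating its row and column leaves {2, 3, 5}.
Row 2, column 5: eliminating its row and column leaves {1, 2, 3, 5}.
Row 3, column 1: eliminating its row and column leaves {2, 4, 5}.
Row 3, column 2: eliminating its row and column leaves {2, 3, 4}.
Row 3, column 4: eliminating its row and column leaves {2, 3, 4, 5}.
Row 3, column 5: eliminating its row and column leaves {2, 3, 5}.
Row 5, column 1: eliminating its row and column leaves {1, 2, 4}.
Row 5, column 2: eliminating its row and column leaves {1, 2, 3, 4}.
Row 5, column 4: eliminating its row and column leaves {2, 3, 4}.
Row 5, column 5: eliminating its row and column leaves {1, 2, 3}.
Enumerating the assignments across these blanks that avoid any row or column repeat gives 56 completions.

56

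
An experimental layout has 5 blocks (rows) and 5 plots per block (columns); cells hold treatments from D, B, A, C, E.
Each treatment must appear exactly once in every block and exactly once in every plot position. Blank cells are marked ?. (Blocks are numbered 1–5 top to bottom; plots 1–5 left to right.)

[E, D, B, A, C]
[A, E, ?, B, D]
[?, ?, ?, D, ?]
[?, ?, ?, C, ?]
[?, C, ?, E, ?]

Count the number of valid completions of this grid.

Block 2, plot 3: eliminating its block and plot leaves {C}.
Block 3, plot 1: eliminating its block and plot leaves {B, C}.
Block 3, plot 2: eliminating its block and plot leaves {B, A}.
Block 3, plot 3: eliminating its block and plot leaves {A, C, E}.
Block 3, plot 5: eliminating its block and plot leaves {B, A, E}.
Block 4, plot 1: eliminating its block and plot leaves {D, B}.
Block 4, plot 2: eliminating its block and plot leaves {B, A}.
Block 4, plot 3: eliminating its block and plot leaves {D, A, E}.
Block 4, plot 5: eliminating its block and plot leaves {B, A, E}.
Block 5, plot 1: eliminating its block and plot leaves {D, B}.
Block 5, plot 3: eliminating its block and plot leaves {D, A}.
Block 5, plot 5: eliminating its block and plot leaves {B, A}.
Enumerating the assignments across these blanks that avoid any block or plot repeat gives 3 completions.

3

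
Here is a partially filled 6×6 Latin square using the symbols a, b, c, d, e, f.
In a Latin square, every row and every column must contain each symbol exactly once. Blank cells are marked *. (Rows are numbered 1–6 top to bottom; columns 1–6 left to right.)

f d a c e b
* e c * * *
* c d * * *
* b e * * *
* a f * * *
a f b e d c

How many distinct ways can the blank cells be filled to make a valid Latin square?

12

Row 2, column 1: eliminating its row and column leaves {b, d}.
Row 2, column 4: eliminating its row and column leaves {a, b, d, f}.
Row 2, column 5: eliminating its row and column leaves {a, b, f}.
Row 2, column 6: eliminating its row and column leaves {a, d, f}.
Row 3, column 1: eliminating its row and column leaves {b, e}.
Row 3, column 4: eliminating its row and column leaves {a, b, f}.
Row 3, column 5: eliminating its row and column leaves {a, b, f}.
Row 3, column 6: eliminating its row and column leaves {a, e, f}.
Row 4, column 1: eliminating its row and column leaves {c, d}.
Row 4, column 4: eliminating its row and column leaves {a, d, f}.
Row 4, column 5: eliminating its row and column leaves {a, c, f}.
Row 4, column 6: eliminating its row and column leaves {a, d, f}.
Row 5, column 1: eliminating its row and column leaves {b, c, d, e}.
Row 5, column 4: eliminating its row and column leaves {b, d}.
Row 5, column 5: eliminating its row and column leaves {b, c}.
Row 5, column 6: eliminating its row and column leaves {d, e}.
Enumerating the assignments across these blanks that avoid any row or column repeat gives 12 completions.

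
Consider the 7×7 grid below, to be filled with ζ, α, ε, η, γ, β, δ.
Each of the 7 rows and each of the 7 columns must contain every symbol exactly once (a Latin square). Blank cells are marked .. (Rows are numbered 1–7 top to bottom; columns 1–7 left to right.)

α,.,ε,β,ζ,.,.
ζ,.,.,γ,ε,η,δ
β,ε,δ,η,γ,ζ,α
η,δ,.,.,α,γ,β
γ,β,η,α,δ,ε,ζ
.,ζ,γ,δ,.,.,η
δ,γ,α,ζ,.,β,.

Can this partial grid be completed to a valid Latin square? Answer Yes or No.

Yes

No row or column among the givens repeats a symbol, and propagating forced cells runs into no contradiction.
One valid completion exists (for instance, α η ε β ζ δ γ / ζ α β γ ε η δ / β ε δ η γ ζ α / η δ ζ ε α γ β / γ β η α δ ε ζ / ε ζ γ δ β α η / δ γ α ζ η β ε).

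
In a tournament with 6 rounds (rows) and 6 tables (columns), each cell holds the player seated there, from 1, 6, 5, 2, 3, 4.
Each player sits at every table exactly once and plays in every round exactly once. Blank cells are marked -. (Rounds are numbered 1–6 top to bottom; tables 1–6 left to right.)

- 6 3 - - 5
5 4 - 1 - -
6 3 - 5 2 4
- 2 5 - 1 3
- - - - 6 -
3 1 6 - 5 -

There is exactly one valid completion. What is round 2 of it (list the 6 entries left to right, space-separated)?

Round 2, table 3: round 2 has {1, 5, 4} and table 3 has {6, 5, 3}, leaving only 2.
Round 2, table 5: round 2 has {1, 5, 2, 4} and table 5 has {1, 6, 5, 2}, leaving only 3.
Round 2, table 6: round 2 has {1, 5, 2, 3, 4} and table 6 has {5, 3, 4}, leaving only 6.
So round 2 reads: 5 4 2 1 3 6.

5 4 2 1 3 6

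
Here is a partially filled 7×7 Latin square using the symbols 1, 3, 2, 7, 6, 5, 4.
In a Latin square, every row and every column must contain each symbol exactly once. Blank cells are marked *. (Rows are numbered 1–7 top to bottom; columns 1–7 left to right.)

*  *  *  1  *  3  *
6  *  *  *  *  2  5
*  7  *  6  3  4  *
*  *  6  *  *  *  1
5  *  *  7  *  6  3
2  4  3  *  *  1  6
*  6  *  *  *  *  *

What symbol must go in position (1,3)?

Row 3, column 1: row 3 has {3, 7, 6, 4} and column 1 has {2, 6, 5}, leaving only 1.
Row 3, column 7: row 3 has {1, 3, 7, 6, 4} and column 7 has {1, 3, 6, 5}, leaving only 2.
Row 3, column 3: row 3 has {1, 3, 2, 7, 6, 4} and column 3 has {3, 6}, leaving only 5.
Row 6, column 4: row 6 has {1, 3, 2, 6, 4} and column 4 has {1, 7, 6}, leaving only 5.
Row 6, column 5: row 6 has {1, 3, 2, 6, 5, 4} and column 5 has {3}, leaving only 7.
Row 1, column 3 is narrowed to {2, 7, 4}.
If it were 7, then row 1, column 7 would be left with no valid symbol.
If it were 4, then row 1, column 7 would be left with no valid symbol.
So row 1, column 3 must be 2.

2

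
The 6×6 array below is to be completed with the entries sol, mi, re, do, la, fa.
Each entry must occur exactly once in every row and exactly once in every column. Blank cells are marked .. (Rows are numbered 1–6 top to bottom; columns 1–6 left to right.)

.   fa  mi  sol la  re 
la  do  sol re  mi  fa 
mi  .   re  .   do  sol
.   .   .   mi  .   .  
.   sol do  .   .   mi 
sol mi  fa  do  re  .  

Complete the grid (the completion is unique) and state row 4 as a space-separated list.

Row 4, column 3: row 4 has {mi} and column 3 has {sol, mi, re, do, fa}, leaving only la.
Row 4, column 2: row 4 has {mi, la} and column 2 has {sol, mi, do, fa}, leaving only re.
Row 4, column 6: row 4 has {mi, re, la} and column 6 has {sol, mi, re, fa}, leaving only do.
Row 4, column 1: row 4 has {mi, re, do, la} and column 1 has {sol, mi, la}, leaving only fa.
Row 4, column 5: row 4 has {mi, re, do, la, fa} and column 5 has {mi, re, do, la}, leaving only sol.
So row 4 reads: fa re la mi sol do.

fa re la mi sol do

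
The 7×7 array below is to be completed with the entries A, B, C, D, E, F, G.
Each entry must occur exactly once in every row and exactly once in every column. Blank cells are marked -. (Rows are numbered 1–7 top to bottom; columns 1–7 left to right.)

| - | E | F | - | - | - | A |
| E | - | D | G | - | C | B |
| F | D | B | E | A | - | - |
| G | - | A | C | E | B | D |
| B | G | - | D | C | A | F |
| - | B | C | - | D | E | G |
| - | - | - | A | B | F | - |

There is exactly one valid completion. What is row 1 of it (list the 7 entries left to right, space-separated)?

C E F B G D A

Row 1, column 4: row 1 has {A, E, F} and column 4 has {A, C, D, E, G}, leaving only B.
Row 1, column 5: row 1 has {A, B, E, F} and column 5 has {A, B, C, D, E}, leaving only G.
Row 1, column 6: row 1 has {A, B, E, F, G} and column 6 has {A, B, C, E, F}, leaving only D.
Row 1, column 1: row 1 has {A, B, D, E, F, G} and column 1 has {B, E, F, G}, leaving only C.
So row 1 reads: C E F B G D A.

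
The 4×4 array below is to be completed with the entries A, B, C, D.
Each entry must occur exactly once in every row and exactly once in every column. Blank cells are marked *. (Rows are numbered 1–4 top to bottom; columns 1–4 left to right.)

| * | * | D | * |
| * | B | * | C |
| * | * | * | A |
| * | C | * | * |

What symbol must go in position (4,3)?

Row 1, column 2: row 1 has {D} and column 2 has {B, C}, leaving only A.
Row 1, column 4: row 1 has {A, D} and column 4 has {A, C}, leaving only B.
Row 1, column 1: row 1 has {A, B, D} and column 1 has {}, leaving only C.
Row 2, column 3: row 2 has {B, C} and column 3 has {D}, leaving only A.
Row 4 already has {C} and column 3 already has {A, D}, so row 4, column 3 must be B.

B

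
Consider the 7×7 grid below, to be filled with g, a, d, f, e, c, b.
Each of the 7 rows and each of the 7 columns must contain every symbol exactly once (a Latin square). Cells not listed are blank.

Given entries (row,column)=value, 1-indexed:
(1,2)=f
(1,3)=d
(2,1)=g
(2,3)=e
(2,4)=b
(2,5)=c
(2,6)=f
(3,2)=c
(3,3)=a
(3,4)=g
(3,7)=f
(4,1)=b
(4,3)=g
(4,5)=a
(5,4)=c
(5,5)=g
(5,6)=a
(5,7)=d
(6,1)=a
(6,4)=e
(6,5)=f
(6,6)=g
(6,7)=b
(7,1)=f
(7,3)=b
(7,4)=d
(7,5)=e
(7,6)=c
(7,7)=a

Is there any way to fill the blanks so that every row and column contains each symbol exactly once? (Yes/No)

No

Row 2, column 7: row 2 together with column 7 already contain {g, a, d, f, e, c, b} — every symbol — so nothing can go there. The grid has no valid completion.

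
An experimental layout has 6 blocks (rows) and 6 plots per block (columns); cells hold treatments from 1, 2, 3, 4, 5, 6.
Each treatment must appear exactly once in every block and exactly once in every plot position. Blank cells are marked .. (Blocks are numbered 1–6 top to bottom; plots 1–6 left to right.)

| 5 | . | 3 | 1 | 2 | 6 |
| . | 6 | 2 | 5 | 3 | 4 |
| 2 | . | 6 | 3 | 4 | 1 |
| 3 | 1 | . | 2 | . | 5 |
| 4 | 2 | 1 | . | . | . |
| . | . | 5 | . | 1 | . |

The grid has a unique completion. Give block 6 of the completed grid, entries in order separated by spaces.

Block 6, plot 1: block 6 has {1, 5} and plot 1 has {2, 3, 4, 5}, leaving only 6.
Block 6, plot 4: block 6 has {1, 5, 6} and plot 4 has {1, 2, 3, 5}, leaving only 4.
Block 6, plot 2: block 6 has {1, 4, 5, 6} and plot 2 has {1, 2, 6}, leaving only 3.
Block 6, plot 6: block 6 has {1, 3, 4, 5, 6} and plot 6 has {1, 4, 5, 6}, leaving only 2.
So block 6 reads: 6 3 5 4 1 2.

6 3 5 4 1 2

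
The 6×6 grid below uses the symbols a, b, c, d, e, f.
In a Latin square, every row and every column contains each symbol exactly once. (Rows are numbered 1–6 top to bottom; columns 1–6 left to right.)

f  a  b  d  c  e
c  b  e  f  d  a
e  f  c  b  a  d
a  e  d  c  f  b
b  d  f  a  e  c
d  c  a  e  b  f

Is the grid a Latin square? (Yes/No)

Yes

Each row is a permutation of the 6 symbols, and so is each column.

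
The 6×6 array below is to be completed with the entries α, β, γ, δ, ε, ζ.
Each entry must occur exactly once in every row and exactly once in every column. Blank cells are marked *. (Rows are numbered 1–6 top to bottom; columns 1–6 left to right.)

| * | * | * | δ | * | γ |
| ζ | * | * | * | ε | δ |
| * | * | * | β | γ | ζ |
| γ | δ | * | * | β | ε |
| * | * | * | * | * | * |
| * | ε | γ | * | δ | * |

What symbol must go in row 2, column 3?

Row 3, column 2: row 3 has {β, γ, ζ} and column 2 has {δ, ε}, leaving only α.
Row 2, column 3 is narrowed to {α, β}.
If it were β, then row 6, column 4 would be left with no valid symbol.
So row 2, column 3 must be α.

α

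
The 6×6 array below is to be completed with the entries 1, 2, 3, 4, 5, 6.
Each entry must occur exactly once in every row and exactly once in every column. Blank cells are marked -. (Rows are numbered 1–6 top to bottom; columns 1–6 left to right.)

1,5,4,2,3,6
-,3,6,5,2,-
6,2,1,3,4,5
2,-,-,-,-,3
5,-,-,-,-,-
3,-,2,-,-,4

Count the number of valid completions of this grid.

Row 2, column 1: eliminating its row and column leaves {4}.
Row 2, column 6: eliminating its row and column leaves {1}.
Row 4, column 2: eliminating its row and column leaves {1, 4, 6}.
Row 4, column 3: eliminating its row and column leaves {5}.
Row 4, column 4: eliminating its row and column leaves {1, 4, 6}.
Row 4, column 5: eliminating its row and column leaves {1, 5, 6}.
Row 5, column 2: eliminating its row and column leaves {1, 4, 6}.
Row 5, column 3: eliminating its row and column leaves {3}.
Row 5, column 4: eliminating its row and column leaves {1, 4, 6}.
Row 5, column 5: eliminating its row and column leaves {1, 6}.
Row 5, column 6: eliminating its row and column leaves {1, 2}.
Row 6, column 2: eliminating its row and column leaves {1, 6}.
Row 6, column 4: eliminating its row and column leaves {1, 6}.
Row 6, column 5: eliminating its row and column leaves {1, 5, 6}.
Enumerating the assignments across these blanks that avoid any row or column repeat gives 4 completions.

4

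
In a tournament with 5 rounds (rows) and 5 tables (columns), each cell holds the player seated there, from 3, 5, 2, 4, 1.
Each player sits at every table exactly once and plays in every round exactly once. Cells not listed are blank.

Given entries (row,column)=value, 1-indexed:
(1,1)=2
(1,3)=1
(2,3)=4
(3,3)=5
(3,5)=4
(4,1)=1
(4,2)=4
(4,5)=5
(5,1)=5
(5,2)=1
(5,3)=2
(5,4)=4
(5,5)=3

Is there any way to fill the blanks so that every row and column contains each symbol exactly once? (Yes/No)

Round 1, table 5: round 1 together with table 5 already contain {3, 5, 2, 4, 1} — every symbol — so nothing can go there. The grid has no valid completion.

No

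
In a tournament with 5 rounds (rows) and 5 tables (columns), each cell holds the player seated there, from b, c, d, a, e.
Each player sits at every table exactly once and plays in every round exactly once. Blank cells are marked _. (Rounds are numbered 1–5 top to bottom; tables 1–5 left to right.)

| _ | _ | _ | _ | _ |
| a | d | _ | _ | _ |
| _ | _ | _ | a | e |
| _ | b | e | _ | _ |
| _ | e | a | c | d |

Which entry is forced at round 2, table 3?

Round 3, table 2: round 3 has {a, e} and table 2 has {b, d, e}, leaving only c.
Round 1, table 2: round 1 has {} and table 2 has {b, c, d, e}, leaving only a.
Round 4, table 4: round 4 has {b, e} and table 4 has {c, a}, leaving only d.
Round 4, table 1: round 4 has {b, d, e} and table 1 has {a}, leaving only c.
Round 4, table 5: round 4 has {b, c, d, e} and table 5 has {d, e}, leaving only a.
Round 5, table 1: round 5 has {c, d, a, e} and table 1 has {c, a}, leaving only b.
Round 3, table 1: round 3 has {c, a, e} and table 1 has {b, c, a}, leaving only d.
Round 1, table 1: round 1 has {a} and table 1 has {b, c, d, a}, leaving only e.
Round 1, table 4: round 1 has {a, e} and table 4 has {c, d, a}, leaving only b.
Round 1, table 5: round 1 has {b, a, e} and table 5 has {d, a, e}, leaving only c.
Round 1, table 3: round 1 has {b, c, a, e} and table 3 has {a, e}, leaving only d.
Round 2, table 4: round 2 has {d, a} and table 4 has {b, c, d, a}, leaving only e.
Round 2, table 5: round 2 has {d, a, e} and table 5 has {c, d, a, e}, leaving only b.
Round 2 already has {b, d, a, e} and table 3 already has {d, a, e}, so round 2, table 3 must be c.

c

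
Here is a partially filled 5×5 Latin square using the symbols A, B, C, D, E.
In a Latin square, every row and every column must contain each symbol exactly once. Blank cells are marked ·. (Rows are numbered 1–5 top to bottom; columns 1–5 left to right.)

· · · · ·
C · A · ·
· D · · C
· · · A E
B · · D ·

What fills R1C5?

Row 4, column 1: row 4 has {A, E} and column 1 has {B, C}, leaving only D.
Row 5, column 5: row 5 has {B, D} and column 5 has {C, E}, leaving only A.
Row 1, column 5 is narrowed to {B, D}.
If it were D, then row 2, column 4 would be left with no valid symbol.
So row 1, column 5 must be B.

B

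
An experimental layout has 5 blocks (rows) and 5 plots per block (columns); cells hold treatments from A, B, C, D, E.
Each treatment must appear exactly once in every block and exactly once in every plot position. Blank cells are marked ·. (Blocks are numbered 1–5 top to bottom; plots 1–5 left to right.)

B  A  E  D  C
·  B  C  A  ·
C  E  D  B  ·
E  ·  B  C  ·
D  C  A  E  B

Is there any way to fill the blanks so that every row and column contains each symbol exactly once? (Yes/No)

Block 2, plot 1: block 2 together with plot 1 already contain {A, B, C, D, E} — every symbol — so nothing can go there. The grid has no valid completion.

No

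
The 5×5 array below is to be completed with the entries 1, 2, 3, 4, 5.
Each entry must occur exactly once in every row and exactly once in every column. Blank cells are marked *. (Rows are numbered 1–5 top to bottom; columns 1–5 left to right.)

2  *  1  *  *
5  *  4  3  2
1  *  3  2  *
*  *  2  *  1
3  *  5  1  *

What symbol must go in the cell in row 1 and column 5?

3

Row 2, column 2: row 2 has {2, 3, 4, 5} and column 2 has {}, leaving only 1.
Row 4, column 1: row 4 has {1, 2} and column 1 has {1, 2, 3, 5}, leaving only 4.
Row 4, column 4: row 4 has {1, 2, 4} and column 4 has {1, 2, 3}, leaving only 5.
Row 1, column 4: row 1 has {1, 2} and column 4 has {1, 2, 3, 5}, leaving only 4.
Row 4, column 2: row 4 has {1, 2, 4, 5} and column 2 has {1}, leaving only 3.
Row 1, column 2: row 1 has {1, 2, 4} and column 2 has {1, 3}, leaving only 5.
Row 1 already has {1, 2, 4, 5} and column 5 already has {1, 2}, so row 1, column 5 must be 3.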